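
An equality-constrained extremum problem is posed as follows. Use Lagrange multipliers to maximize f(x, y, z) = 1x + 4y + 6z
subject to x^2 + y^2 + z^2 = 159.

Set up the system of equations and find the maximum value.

Lagrange conditions: 1 = 2*lambda*x, 4 = 2*lambda*y, 6 = 2*lambda*z
So x:1 = y:4 = z:6, i.e. x = 1t, y = 4t, z = 6t
Constraint: t^2*(1^2 + 4^2 + 6^2) = 159
  t^2 * 53 = 159  =>  t = sqrt(3)
Maximum = 1*1t + 4*4t + 6*6t = 53*sqrt(3) = sqrt(8427)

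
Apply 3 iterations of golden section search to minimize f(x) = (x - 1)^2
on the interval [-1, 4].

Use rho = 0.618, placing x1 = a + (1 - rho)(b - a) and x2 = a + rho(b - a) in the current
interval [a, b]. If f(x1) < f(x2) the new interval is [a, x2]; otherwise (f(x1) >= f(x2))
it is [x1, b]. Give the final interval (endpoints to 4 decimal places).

Golden section search for min of f(x) = (x - 1)^2 on [-1, 4].
Each step: x1 = a + (1 - rho)(b - a), x2 = a + rho(b - a); if f(x1) < f(x2) keep [a, x2], otherwise keep [x1, b].
Step 1: [-1.0000, 4.0000], x1=0.9100 (f=0.0081), x2=2.0900 (f=1.1881); f(x1) < f(x2) => keep [-1.0000, 2.0900]
Step 2: [-1.0000, 2.0900], x1=0.1804 (f=0.6718), x2=0.9096 (f=0.0082); f(x1) > f(x2) => keep [0.1804, 2.0900]
Step 3: [0.1804, 2.0900], x1=0.9099 (f=0.0081), x2=1.3605 (f=0.1300); f(x1) < f(x2) => keep [0.1804, 1.3605]
Final interval: [0.1804, 1.3605]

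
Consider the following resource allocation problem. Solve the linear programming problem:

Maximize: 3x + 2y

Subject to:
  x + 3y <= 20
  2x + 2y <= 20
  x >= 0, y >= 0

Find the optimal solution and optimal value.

Feasible vertices: (0, 0), (0, 20/3), (5, 5), (10, 0)
Objective 3x + 2y at each:
  (0, 0): 0
  (0, 20/3): 40/3
  (5, 5): 25
  (10, 0): 30
Maximum is 30 at (10, 0).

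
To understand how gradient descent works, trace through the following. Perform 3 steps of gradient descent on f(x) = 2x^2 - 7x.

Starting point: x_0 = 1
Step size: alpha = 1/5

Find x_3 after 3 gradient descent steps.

f(x) = 2x^2 - 7x, f'(x) = 4x + (-7)
Step 1: f'(1) = -3, x_1 = 1 - 1/5 * -3 = 8/5
Step 2: f'(8/5) = -3/5, x_2 = 8/5 - 1/5 * -3/5 = 43/25
Step 3: f'(43/25) = -3/25, x_3 = 43/25 - 1/5 * -3/25 = 218/125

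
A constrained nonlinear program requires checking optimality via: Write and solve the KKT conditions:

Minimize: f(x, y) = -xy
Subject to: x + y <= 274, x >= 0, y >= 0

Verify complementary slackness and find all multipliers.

Problem: min -xy s.t. x + y <= 274 (multiplier lambda), x >= 0 (mu_x), y >= 0 (mu_y)
KKT stationarity: -y + lambda - mu_x = 0, -x + lambda - mu_y = 0, with lambda, mu_x, mu_y >= 0
Complementary slackness: lambda*(x + y - 274) = 0, mu_x*x = 0, mu_y*y = 0
If lambda = 0: y = -mu_x <= 0 and x = -mu_y <= 0 force x = y = 0 with f = 0; but x = y = 137 is feasible with f = -18769 < 0, so this is not the minimum. Hence lambda > 0 and x + y = 274.
Try x > 0, y > 0 (so mu_x = mu_y = 0): y = lambda, x = lambda => x = y = lambda
x + y = 274 => 2*lambda = 274 => lambda = 137
x* = y* = 137 > 0, consistent with mu_x = mu_y = 0.
(Any feasible point with x = 0 or y = 0 has f = 0 > -18769, so the minimum is not on those boundaries.)
min(-xy) = -18769 (i.e. max xy = 18769)
Multipliers: lambda = 137, mu_x = 0, mu_y = 0
Complementary slackness: lambda*(x + y - 274) = 137*(137 + 137 - 274) = 0, mu_x*x = 0*137 = 0, mu_y*y = 0*137 = 0. Satisfied.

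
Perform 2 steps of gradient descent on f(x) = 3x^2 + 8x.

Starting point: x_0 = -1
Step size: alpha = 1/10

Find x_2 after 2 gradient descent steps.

f(x) = 3x^2 + 8x, f'(x) = 6x + (8)
Step 1: f'(-1) = 2, x_1 = -1 - 1/10 * 2 = -6/5
Step 2: f'(-6/5) = 4/5, x_2 = -6/5 - 1/10 * 4/5 = -32/25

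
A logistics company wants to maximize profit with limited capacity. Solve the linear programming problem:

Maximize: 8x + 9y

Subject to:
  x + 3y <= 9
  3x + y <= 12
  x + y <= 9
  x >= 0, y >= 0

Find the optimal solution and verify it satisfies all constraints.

Feasible vertices: (0, 0), (0, 3), (27/8, 15/8), (4, 0)
Objective 8x + 9y at each vertex:
  (0, 0): 0
  (0, 3): 27
  (27/8, 15/8): 351/8
  (4, 0): 32
Maximum is 351/8 at (27/8, 15/8).
Verify constraints at (x, y) = (27/8, 15/8):
  1*(27/8) + 3*(15/8) = 9 <= 9 (active)
  3*(27/8) + 1*(15/8) = 12 <= 12 (active)
  1*(27/8) + 1*(15/8) = 21/4 <= 9
  x = 27/8 >= 0, y = 15/8 >= 0. All constraints satisfied.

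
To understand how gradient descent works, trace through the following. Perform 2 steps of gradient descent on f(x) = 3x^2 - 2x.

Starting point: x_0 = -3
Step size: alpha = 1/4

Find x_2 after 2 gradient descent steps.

f(x) = 3x^2 - 2x, f'(x) = 6x + (-2)
Step 1: f'(-3) = -20, x_1 = -3 - 1/4 * -20 = 2
Step 2: f'(2) = 10, x_2 = 2 - 1/4 * 10 = -1/2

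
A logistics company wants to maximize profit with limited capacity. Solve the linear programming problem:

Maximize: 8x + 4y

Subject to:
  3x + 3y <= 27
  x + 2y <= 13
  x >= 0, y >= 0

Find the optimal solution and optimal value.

Feasible vertices: (0, 0), (0, 13/2), (5, 4), (9, 0)
Objective 8x + 4y at each:
  (0, 0): 0
  (0, 13/2): 26
  (5, 4): 56
  (9, 0): 72
Maximum is 72 at (9, 0).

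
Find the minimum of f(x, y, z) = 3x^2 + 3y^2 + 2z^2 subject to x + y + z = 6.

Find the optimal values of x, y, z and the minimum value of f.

Using Lagrange multipliers on f = 3x^2 + 3y^2 + 2z^2 with constraint x + y + z = 6:
Conditions: 2*3*x = lambda, 2*3*y = lambda, 2*2*z = lambda
So x = lambda/6, y = lambda/6, z = lambda/4
Substituting into constraint: lambda * (7/12) = 6
lambda = 72/7
x = 12/7, y = 12/7, z = 18/7
Minimum value = 216/7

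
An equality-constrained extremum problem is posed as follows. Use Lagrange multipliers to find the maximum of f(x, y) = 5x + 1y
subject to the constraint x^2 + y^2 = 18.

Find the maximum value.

Set up Lagrange conditions: grad f = lambda * grad g
  5 = 2*lambda*x
  1 = 2*lambda*y
From these: x/y = 5/1, so x = 5t, y = 1t for some t.
Substitute into constraint: (5t)^2 + (1t)^2 = 18
  t^2 * 26 = 18
  t = sqrt(18/26)
Maximum = 5*x + 1*y = (5^2 + 1^2)*t = 26 * sqrt(18/26) = sqrt(468)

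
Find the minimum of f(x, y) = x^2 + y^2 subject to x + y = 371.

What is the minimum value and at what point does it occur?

Substitute y = 371 - x into f(x,y) = x^2 + y^2:
g(x) = x^2 + (371 - x)^2 = 2x^2 - 742x + 137641
g'(x) = 4x - 742 = 0  =>  x = 371/2
y = 371 - 371/2 = 371/2
Minimum value = (371/2)^2 + (371/2)^2 = 137641/2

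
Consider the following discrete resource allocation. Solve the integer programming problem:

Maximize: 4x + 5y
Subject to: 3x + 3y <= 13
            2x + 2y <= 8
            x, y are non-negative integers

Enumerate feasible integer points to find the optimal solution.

Constraint 1: 3x + 3y <= 13
Constraint 2: 2x + 2y <= 8
Feasible x range (need y >= 0): 0 <= x <= min(13/3, 8/2) => x in {0, ..., 4}.
Enumerate feasible integer points row by row (the coefficient of y is 5 > 0, so for each x the largest feasible y gives the best value):
  x = 0: y <= min((13 - 3*0)/3, (8 - 2*0)/2) => y in {0, ..., 4}; best 4*0 + 5*4 = 20
  x = 1: y <= min((13 - 3*1)/3, (8 - 2*1)/2) => y in {0, ..., 3}; best 4*1 + 5*3 = 19
  x = 2: y <= min((13 - 3*2)/3, (8 - 2*2)/2) => y in {0, ..., 2}; best 4*2 + 5*2 = 18
  x = 3: y <= min((13 - 3*3)/3, (8 - 2*3)/2) => y in {0, ..., 1}; best 4*3 + 5*1 = 17
  x = 4: y <= min((13 - 3*4)/3, (8 - 2*4)/2) => y in {0}; best 4*4 + 5*0 = 16
The maximum 4x + 5y = 20 is achieved at x = 0, y = 4.
Check: 3*0 + 3*4 = 12 <= 13 and 2*0 + 2*4 = 8 <= 8.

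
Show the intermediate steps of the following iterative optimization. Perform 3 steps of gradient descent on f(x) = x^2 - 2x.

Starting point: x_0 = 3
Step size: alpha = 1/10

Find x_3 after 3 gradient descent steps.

f(x) = x^2 - 2x, f'(x) = 2x + (-2)
Step 1: f'(3) = 4, x_1 = 3 - 1/10 * 4 = 13/5
Step 2: f'(13/5) = 16/5, x_2 = 13/5 - 1/10 * 16/5 = 57/25
Step 3: f'(57/25) = 64/25, x_3 = 57/25 - 1/10 * 64/25 = 253/125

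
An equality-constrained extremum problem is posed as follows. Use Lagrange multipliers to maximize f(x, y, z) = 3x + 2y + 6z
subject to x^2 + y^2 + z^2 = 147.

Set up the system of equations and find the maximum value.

Lagrange conditions: 3 = 2*lambda*x, 2 = 2*lambda*y, 6 = 2*lambda*z
So x:3 = y:2 = z:6, i.e. x = 3t, y = 2t, z = 6t
Constraint: t^2*(3^2 + 2^2 + 6^2) = 147
  t^2 * 49 = 147  =>  t = sqrt(3)
Maximum = 3*3t + 2*2t + 6*6t = 49*sqrt(3) = sqrt(7203)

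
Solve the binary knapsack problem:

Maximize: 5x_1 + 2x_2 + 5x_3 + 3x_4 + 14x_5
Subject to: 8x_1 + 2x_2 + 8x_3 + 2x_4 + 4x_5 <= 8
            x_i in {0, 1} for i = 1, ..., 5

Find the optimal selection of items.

Items: item 1 (v=5, w=8), item 2 (v=2, w=2), item 3 (v=5, w=8), item 4 (v=3, w=2), item 5 (v=14, w=4)
Capacity: 8
Checking all 32 subsets (w = total weight, v = total value):
  {}: w = 0, v = 0
  {1}: w = 8, v = 5
  {2}: w = 2, v = 2
  {3}: w = 8, v = 5
  {4}: w = 2, v = 3
  {5}: w = 4, v = 14
  {1, 2}: w = 10 > 8, infeasible
  {1, 3}: w = 16 > 8, infeasible
  {1, 4}: w = 10 > 8, infeasible
  {1, 5}: w = 12 > 8, infeasible
  {2, 3}: w = 10 > 8, infeasible
  {2, 4}: w = 4, v = 5
  {2, 5}: w = 6, v = 16
  {3, 4}: w = 10 > 8, infeasible
  {3, 5}: w = 12 > 8, infeasible
  {4, 5}: w = 6, v = 17
  {1, 2, 3}: w = 18 > 8, infeasible
  {1, 2, 4}: w = 12 > 8, infeasible
  {1, 2, 5}: w = 14 > 8, infeasible
  {1, 3, 4}: w = 18 > 8, infeasible
  {1, 3, 5}: w = 20 > 8, infeasible
  {1, 4, 5}: w = 14 > 8, infeasible
  {2, 3, 4}: w = 12 > 8, infeasible
  {2, 3, 5}: w = 14 > 8, infeasible
  {2, 4, 5}: w = 8, v = 19
  {3, 4, 5}: w = 14 > 8, infeasible
  {1, 2, 3, 4}: w = 20 > 8, infeasible
  {1, 2, 3, 5}: w = 22 > 8, infeasible
  {1, 2, 4, 5}: w = 16 > 8, infeasible
  {1, 3, 4, 5}: w = 22 > 8, infeasible
  {2, 3, 4, 5}: w = 16 > 8, infeasible
  {1, 2, 3, 4, 5}: w = 24 > 8, infeasible
Best feasible subset: items [2, 4, 5]
Total weight: 8 <= 8, total value: 19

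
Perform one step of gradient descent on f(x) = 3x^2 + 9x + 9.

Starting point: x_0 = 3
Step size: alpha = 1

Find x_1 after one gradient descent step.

f(x) = 3x^2 + 9x + 9
f'(x) = 6x + 9
f'(3) = 6*3 + (9) = 27
x_1 = x_0 - alpha * f'(x_0) = 3 - 1 * 27 = -24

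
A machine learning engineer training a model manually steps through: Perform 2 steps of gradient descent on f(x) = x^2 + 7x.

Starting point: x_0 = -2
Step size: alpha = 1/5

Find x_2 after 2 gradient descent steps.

f(x) = x^2 + 7x, f'(x) = 2x + (7)
Step 1: f'(-2) = 3, x_1 = -2 - 1/5 * 3 = -13/5
Step 2: f'(-13/5) = 9/5, x_2 = -13/5 - 1/5 * 9/5 = -74/25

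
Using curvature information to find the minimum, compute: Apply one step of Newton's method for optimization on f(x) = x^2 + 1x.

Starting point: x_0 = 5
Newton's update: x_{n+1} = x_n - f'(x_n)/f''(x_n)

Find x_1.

f(x) = x^2 + 1x
f'(x) = 2x + (1), f''(x) = 2
Newton step: x_1 = x_0 - f'(x_0)/f''(x_0)
f'(5) = 11
x_1 = 5 - 11/2 = -1/2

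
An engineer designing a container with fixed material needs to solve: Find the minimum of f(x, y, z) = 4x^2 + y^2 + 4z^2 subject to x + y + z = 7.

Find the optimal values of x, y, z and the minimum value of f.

Using Lagrange multipliers on f = 4x^2 + y^2 + 4z^2 with constraint x + y + z = 7:
Conditions: 2*4*x = lambda, 2*1*y = lambda, 2*4*z = lambda
So x = lambda/8, y = lambda/2, z = lambda/8
Substituting into constraint: lambda * (3/4) = 7
lambda = 28/3
x = 7/6, y = 14/3, z = 7/6
Minimum value = 98/3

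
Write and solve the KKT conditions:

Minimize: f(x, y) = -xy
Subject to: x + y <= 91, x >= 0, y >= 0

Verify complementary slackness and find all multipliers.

Problem: min -xy s.t. x + y <= 91 (multiplier lambda), x >= 0 (mu_x), y >= 0 (mu_y)
KKT stationarity: -y + lambda - mu_x = 0, -x + lambda - mu_y = 0, with lambda, mu_x, mu_y >= 0
Complementary slackness: lambda*(x + y - 91) = 0, mu_x*x = 0, mu_y*y = 0
If lambda = 0: y = -mu_x <= 0 and x = -mu_y <= 0 force x = y = 0 with f = 0; but x = y = 91/2 is feasible with f = -8281/4 < 0, so this is not the minimum. Hence lambda > 0 and x + y = 91.
Try x > 0, y > 0 (so mu_x = mu_y = 0): y = lambda, x = lambda => x = y = lambda
x + y = 91 => 2*lambda = 91 => lambda = 91/2
x* = y* = 91/2 > 0, consistent with mu_x = mu_y = 0.
(Any feasible point with x = 0 or y = 0 has f = 0 > -8281/4, so the minimum is not on those boundaries.)
min(-xy) = -8281/4 (i.e. max xy = 8281/4)
Multipliers: lambda = 91/2, mu_x = 0, mu_y = 0
Complementary slackness: lambda*(x + y - 91) = 91/2*(91/2 + 91/2 - 91) = 0, mu_x*x = 0*91/2 = 0, mu_y*y = 0*91/2 = 0. Satisfied.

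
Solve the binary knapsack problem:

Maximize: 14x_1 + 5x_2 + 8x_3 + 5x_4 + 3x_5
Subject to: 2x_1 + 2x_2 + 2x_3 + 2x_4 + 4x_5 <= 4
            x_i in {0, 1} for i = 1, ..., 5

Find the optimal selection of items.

Items: item 1 (v=14, w=2), item 2 (v=5, w=2), item 3 (v=8, w=2), item 4 (v=5, w=2), item 5 (v=3, w=4)
Capacity: 4
Checking all 32 subsets (w = total weight, v = total value):
  {}: w = 0, v = 0
  {1}: w = 2, v = 14
  {2}: w = 2, v = 5
  {3}: w = 2, v = 8
  {4}: w = 2, v = 5
  {5}: w = 4, v = 3
  {1, 2}: w = 4, v = 19
  {1, 3}: w = 4, v = 22
  {1, 4}: w = 4, v = 19
  {1, 5}: w = 6 > 4, infeasible
  {2, 3}: w = 4, v = 13
  {2, 4}: w = 4, v = 10
  {2, 5}: w = 6 > 4, infeasible
  {3, 4}: w = 4, v = 13
  {3, 5}: w = 6 > 4, infeasible
  {4, 5}: w = 6 > 4, infeasible
  {1, 2, 3}: w = 6 > 4, infeasible
  {1, 2, 4}: w = 6 > 4, infeasible
  {1, 2, 5}: w = 8 > 4, infeasible
  {1, 3, 4}: w = 6 > 4, infeasible
  {1, 3, 5}: w = 8 > 4, infeasible
  {1, 4, 5}: w = 8 > 4, infeasible
  {2, 3, 4}: w = 6 > 4, infeasible
  {2, 3, 5}: w = 8 > 4, infeasible
  {2, 4, 5}: w = 8 > 4, infeasible
  {3, 4, 5}: w = 8 > 4, infeasible
  {1, 2, 3, 4}: w = 8 > 4, infeasible
  {1, 2, 3, 5}: w = 10 > 4, infeasible
  {1, 2, 4, 5}: w = 10 > 4, infeasible
  {1, 3, 4, 5}: w = 10 > 4, infeasible
  {2, 3, 4, 5}: w = 10 > 4, infeasible
  {1, 2, 3, 4, 5}: w = 12 > 4, infeasible
Best feasible subset: items [1, 3]
Total weight: 4 <= 4, total value: 22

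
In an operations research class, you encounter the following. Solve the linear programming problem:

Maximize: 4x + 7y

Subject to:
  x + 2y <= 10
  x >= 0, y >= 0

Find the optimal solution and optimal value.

The feasible region has vertices at [(0, 0), (10, 0), (0, 5)].
Checking objective 4x + 7y at each vertex:
  (0, 0): 4*0 + 7*0 = 0
  (10, 0): 4*10 + 7*0 = 40
  (0, 5): 4*0 + 7*5 = 35
Maximum is 40 at (10, 0).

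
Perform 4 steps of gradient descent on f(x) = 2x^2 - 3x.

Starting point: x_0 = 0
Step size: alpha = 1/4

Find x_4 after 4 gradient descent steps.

f(x) = 2x^2 - 3x, f'(x) = 4x + (-3)
Step 1: f'(0) = -3, x_1 = 0 - 1/4 * -3 = 3/4
Step 2: f'(3/4) = 0, x_2 = 3/4 - 1/4 * 0 = 3/4
Step 3: f'(3/4) = 0, x_3 = 3/4 - 1/4 * 0 = 3/4
Step 4: f'(3/4) = 0, x_4 = 3/4 - 1/4 * 0 = 3/4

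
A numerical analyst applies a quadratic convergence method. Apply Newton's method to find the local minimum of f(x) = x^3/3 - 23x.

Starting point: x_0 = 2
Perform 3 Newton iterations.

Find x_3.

f(x) = x^3/3 - 23x
f'(x) = x^2 - 23, f''(x) = 2x
Newton update: x_{n+1} = x_n - (x_n^2 - 23)/(2*x_n)
Step 1: x_0 = 2, f'=-19, f''=4, x_1 = 27/4
Step 2: x_1 = 27/4, f'=361/16, f''=27/2, x_2 = 1097/216
Step 3: x_2 = 1097/216, f'=130321/46656, f''=1097/108, x_3 = 2276497/473904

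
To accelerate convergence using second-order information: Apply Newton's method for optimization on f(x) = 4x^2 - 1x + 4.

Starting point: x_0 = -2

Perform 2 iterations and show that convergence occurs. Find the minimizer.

f(x) = 4x^2 - 1x + 4, f'(x) = 8x + (-1), f''(x) = 8
Step 1: f'(-2) = -17, x_1 = -2 - -17/8 = 1/8
Step 2: f'(1/8) = 0, x_2 = 1/8 (converged)
Newton's method converges in 1 step for quadratics.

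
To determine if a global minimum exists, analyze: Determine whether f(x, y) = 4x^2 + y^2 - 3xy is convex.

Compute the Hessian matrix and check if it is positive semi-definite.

f(x,y) = 4x^2 + y^2 - 3xy
Hessian H = [[8, -3], [-3, 2]]
trace(H) = 10, det(H) = 7
Eigenvalues: (10 +/- sqrt(72)) / 2 = 9.243, 0.7574
Since both eigenvalues > 0, f is convex.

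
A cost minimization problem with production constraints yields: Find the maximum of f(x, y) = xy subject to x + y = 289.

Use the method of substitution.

Substitute y = 289 - x into f(x,y) = xy:
g(x) = x(289 - x) = 289x - x^2
g'(x) = 289 - 2x = 0  =>  x = 289/2
y = 289 - 289/2 = 289/2
Maximum value = (289/2) * (289/2) = 83521/4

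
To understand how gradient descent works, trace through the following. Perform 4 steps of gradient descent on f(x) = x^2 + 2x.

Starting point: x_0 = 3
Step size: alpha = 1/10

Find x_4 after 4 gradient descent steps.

f(x) = x^2 + 2x, f'(x) = 2x + (2)
Step 1: f'(3) = 8, x_1 = 3 - 1/10 * 8 = 11/5
Step 2: f'(11/5) = 32/5, x_2 = 11/5 - 1/10 * 32/5 = 39/25
Step 3: f'(39/25) = 128/25, x_3 = 39/25 - 1/10 * 128/25 = 131/125
Step 4: f'(131/125) = 512/125, x_4 = 131/125 - 1/10 * 512/125 = 399/625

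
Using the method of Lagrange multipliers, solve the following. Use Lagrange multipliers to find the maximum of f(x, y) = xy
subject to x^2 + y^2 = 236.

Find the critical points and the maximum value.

Lagrange conditions: y = 2*lambda*x and x = 2*lambda*y
If x = 0 then y = 0, violating the constraint, so x, y != 0.
Dividing: y/x = x/y => x^2 = y^2 => y = x or y = -x
Constraint: 2x^2 = 236 => x^2 = 118 => x = +/-sqrt(118)
Critical points: (sqrt(118), sqrt(118)), (-sqrt(118), -sqrt(118)), (sqrt(118), -sqrt(118)), (-sqrt(118), sqrt(118))
  y = x:  xy = x^2 = 118  at (sqrt(118), sqrt(118)) and (-sqrt(118), -sqrt(118))
  y = -x: xy = -x^2 = -118 at (sqrt(118), -sqrt(118)) and (-sqrt(118), sqrt(118))
Maximum xy = 118 at (sqrt(118), sqrt(118)) and (-sqrt(118), -sqrt(118))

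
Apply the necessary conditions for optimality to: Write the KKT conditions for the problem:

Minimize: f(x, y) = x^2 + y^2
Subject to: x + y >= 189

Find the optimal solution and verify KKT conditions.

KKT conditions for min x^2 + y^2 s.t. x + y >= 189:
Stationarity: 2x = mu, 2y = mu
So x = y = mu/2.
Complementary slackness: mu*(x + y - 189) = 0
Primal feasibility: x + y >= 189; dual feasibility: mu >= 0
If mu = 0 then x = y = 0, but 0 + 0 < 189 is infeasible, so the constraint is active.
Constraint active: x + y = 2*(mu/2) = 189 => mu = 189
x = y = 189/2, f = 35721/2
Verify: stationarity 2*(189/2) = 189 = mu; primal 189/2 + 189/2 = 189 >= 189; dual mu = 189 >= 0; complementary slackness 189*(189 - 189) = 0. All KKT conditions hold.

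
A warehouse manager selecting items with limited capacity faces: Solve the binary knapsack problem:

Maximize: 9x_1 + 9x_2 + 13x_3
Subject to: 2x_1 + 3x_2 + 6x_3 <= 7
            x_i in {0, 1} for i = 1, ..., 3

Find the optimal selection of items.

Items: item 1 (v=9, w=2), item 2 (v=9, w=3), item 3 (v=13, w=6)
Capacity: 7
Checking all 8 subsets (w = total weight, v = total value):
  {}: w = 0, v = 0
  {1}: w = 2, v = 9
  {2}: w = 3, v = 9
  {3}: w = 6, v = 13
  {1, 2}: w = 5, v = 18
  {1, 3}: w = 8 > 7, infeasible
  {2, 3}: w = 9 > 7, infeasible
  {1, 2, 3}: w = 11 > 7, infeasible
Best feasible subset: items [1, 2]
Total weight: 5 <= 7, total value: 18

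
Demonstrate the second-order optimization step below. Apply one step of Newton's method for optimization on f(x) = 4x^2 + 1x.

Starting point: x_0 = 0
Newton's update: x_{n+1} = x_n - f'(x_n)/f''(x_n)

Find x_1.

f(x) = 4x^2 + 1x
f'(x) = 8x + (1), f''(x) = 8
Newton step: x_1 = x_0 - f'(x_0)/f''(x_0)
f'(0) = 1
x_1 = 0 - 1/8 = -1/8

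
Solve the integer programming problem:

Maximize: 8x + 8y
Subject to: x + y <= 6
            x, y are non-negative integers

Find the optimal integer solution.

Objective: 8x + 8y, constraint: x + y <= 6
Coefficient of x is 8 >= coefficient of y is 8, so allocate the entire budget to x.
Optimal: x = 6, y = 0, value = 48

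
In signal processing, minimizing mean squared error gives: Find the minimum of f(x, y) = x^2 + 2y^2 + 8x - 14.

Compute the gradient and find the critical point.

f(x,y) = x^2 + 2y^2 + 8x - 14
df/dx = 2x + (8) = 0  =>  x = -4
df/dy = 4y + (0) = 0  =>  y = 0
f(-4, 0) = 1*(-4)^2 + 2*(0)^2 + 8*(-4) + -14 = -30
Hessian is diagonal with entries 2, 4 > 0, so this is a minimum.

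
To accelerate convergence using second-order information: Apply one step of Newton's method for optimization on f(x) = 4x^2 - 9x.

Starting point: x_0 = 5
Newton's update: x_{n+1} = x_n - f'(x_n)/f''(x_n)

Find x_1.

f(x) = 4x^2 - 9x
f'(x) = 8x + (-9), f''(x) = 8
Newton step: x_1 = x_0 - f'(x_0)/f''(x_0)
f'(5) = 31
x_1 = 5 - 31/8 = 9/8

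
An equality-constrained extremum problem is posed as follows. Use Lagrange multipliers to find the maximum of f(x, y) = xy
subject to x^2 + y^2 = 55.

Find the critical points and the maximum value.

Lagrange conditions: y = 2*lambda*x and x = 2*lambda*y
If x = 0 then y = 0, violating the constraint, so x, y != 0.
Dividing: y/x = x/y => x^2 = y^2 => y = x or y = -x
Constraint: 2x^2 = 55 => x^2 = 55/2 => x = +/-sqrt(55/2)
Critical points: (sqrt(55/2), sqrt(55/2)), (-sqrt(55/2), -sqrt(55/2)), (sqrt(55/2), -sqrt(55/2)), (-sqrt(55/2), sqrt(55/2))
  y = x:  xy = x^2 = 55/2  at (sqrt(55/2), sqrt(55/2)) and (-sqrt(55/2), -sqrt(55/2))
  y = -x: xy = -x^2 = -55/2 at (sqrt(55/2), -sqrt(55/2)) and (-sqrt(55/2), sqrt(55/2))
Maximum xy = 55/2 at (sqrt(55/2), sqrt(55/2)) and (-sqrt(55/2), -sqrt(55/2))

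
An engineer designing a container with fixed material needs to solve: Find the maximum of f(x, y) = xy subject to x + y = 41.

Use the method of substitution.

Substitute y = 41 - x into f(x,y) = xy:
g(x) = x(41 - x) = 41x - x^2
g'(x) = 41 - 2x = 0  =>  x = 41/2
y = 41 - 41/2 = 41/2
Maximum value = (41/2) * (41/2) = 1681/4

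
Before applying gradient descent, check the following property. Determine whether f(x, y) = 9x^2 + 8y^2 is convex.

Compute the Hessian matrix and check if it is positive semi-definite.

f(x,y) = 9x^2 + 8y^2
Hessian H = [[18, 0], [0, 16]]
trace(H) = 34, det(H) = 288
Eigenvalues: (34 +/- sqrt(4)) / 2 = 18, 16
Since both eigenvalues > 0, f is convex.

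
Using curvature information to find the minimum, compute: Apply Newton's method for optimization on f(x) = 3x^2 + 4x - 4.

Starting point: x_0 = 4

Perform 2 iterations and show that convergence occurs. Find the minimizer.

f(x) = 3x^2 + 4x - 4, f'(x) = 6x + (4), f''(x) = 6
Step 1: f'(4) = 28, x_1 = 4 - 28/6 = -2/3
Step 2: f'(-2/3) = 0, x_2 = -2/3 (converged)
Newton's method converges in 1 step for quadratics.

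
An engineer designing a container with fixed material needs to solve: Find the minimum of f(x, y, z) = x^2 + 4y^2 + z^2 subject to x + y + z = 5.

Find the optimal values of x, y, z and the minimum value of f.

Using Lagrange multipliers on f = x^2 + 4y^2 + z^2 with constraint x + y + z = 5:
Conditions: 2*1*x = lambda, 2*4*y = lambda, 2*1*z = lambda
So x = lambda/2, y = lambda/8, z = lambda/2
Substituting into constraint: lambda * (9/8) = 5
lambda = 40/9
x = 20/9, y = 5/9, z = 20/9
Minimum value = 100/9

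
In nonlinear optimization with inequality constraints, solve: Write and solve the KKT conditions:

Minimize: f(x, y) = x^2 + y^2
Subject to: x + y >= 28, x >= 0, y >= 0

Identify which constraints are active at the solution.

KKT conditions for min x^2 + y^2 s.t. 1x + 1y >= 28, x >= 0, y >= 0:
Stationarity: 2x = mu*1 + mu_x, 2y = mu*1 + mu_y, with mu, mu_x, mu_y >= 0
Complementary slackness: mu*(x + y - 28) = 0, mu_x*x = 0, mu_y*y = 0
(0, 0) is infeasible (1*0 + 1*0 < 28), so if mu = 0 stationarity would force x = mu_x/2 >= 0, y = mu_y/2 >= 0 with mu_x*x = mu_y*y = 0, i.e. x = y = 0: contradiction. Hence mu > 0 and x + y = 28 is active.
Try x > 0, y > 0 (so mu_x = mu_y = 0): x = 1*mu/2, y = 1*mu/2
Substitute: 1*(1*mu/2) + 1*(1*mu/2) = 28
  mu*2/2 = 28 => mu = 28
x* = 14 > 0, y* = 14 > 0, consistent with mu_x = mu_y = 0.
f is convex and the constraints are linear, so this KKT point is the global minimum.
f* = 392
Active constraints: x + y >= 28 (holds with equality, mu = 28 > 0); x >= 0 and y >= 0 are inactive (mu_x = mu_y = 0).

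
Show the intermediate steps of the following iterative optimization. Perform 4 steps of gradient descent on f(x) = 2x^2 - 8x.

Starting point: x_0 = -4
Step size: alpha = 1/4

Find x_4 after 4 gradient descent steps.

f(x) = 2x^2 - 8x, f'(x) = 4x + (-8)
Step 1: f'(-4) = -24, x_1 = -4 - 1/4 * -24 = 2
Step 2: f'(2) = 0, x_2 = 2 - 1/4 * 0 = 2
Step 3: f'(2) = 0, x_3 = 2 - 1/4 * 0 = 2
Step 4: f'(2) = 0, x_4 = 2 - 1/4 * 0 = 2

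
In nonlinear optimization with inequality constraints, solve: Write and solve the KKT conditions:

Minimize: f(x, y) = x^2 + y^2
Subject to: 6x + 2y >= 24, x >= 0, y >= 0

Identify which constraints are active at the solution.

KKT conditions for min x^2 + y^2 s.t. 6x + 2y >= 24, x >= 0, y >= 0:
Stationarity: 2x = mu*6 + mu_x, 2y = mu*2 + mu_y, with mu, mu_x, mu_y >= 0
Complementary slackness: mu*(6x + 2y - 24) = 0, mu_x*x = 0, mu_y*y = 0
(0, 0) is infeasible (6*0 + 2*0 < 24), so if mu = 0 stationarity would force x = mu_x/2 >= 0, y = mu_y/2 >= 0 with mu_x*x = mu_y*y = 0, i.e. x = y = 0: contradiction. Hence mu > 0 and 6x + 2y = 24 is active.
Try x > 0, y > 0 (so mu_x = mu_y = 0): x = 6*mu/2, y = 2*mu/2
Substitute: 6*(6*mu/2) + 2*(2*mu/2) = 24
  mu*40/2 = 24 => mu = 6/5
x* = 18/5 > 0, y* = 6/5 > 0, consistent with mu_x = mu_y = 0.
f is convex and the constraints are linear, so this KKT point is the global minimum.
f* = 72/5
Active constraints: 6x + 2y >= 24 (holds with equality, mu = 6/5 > 0); x >= 0 and y >= 0 are inactive (mu_x = mu_y = 0).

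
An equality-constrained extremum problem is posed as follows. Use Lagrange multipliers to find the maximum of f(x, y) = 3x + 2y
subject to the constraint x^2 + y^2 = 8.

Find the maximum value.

Set up Lagrange conditions: grad f = lambda * grad g
  3 = 2*lambda*x
  2 = 2*lambda*y
From these: x/y = 3/2, so x = 3t, y = 2t for some t.
Substitute into constraint: (3t)^2 + (2t)^2 = 8
  t^2 * 13 = 8
  t = sqrt(8/13)
Maximum = 3*x + 2*y = (3^2 + 2^2)*t = 13 * sqrt(8/13) = sqrt(104)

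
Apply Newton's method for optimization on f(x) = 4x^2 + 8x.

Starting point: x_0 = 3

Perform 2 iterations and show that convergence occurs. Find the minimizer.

f(x) = 4x^2 + 8x, f'(x) = 8x + (8), f''(x) = 8
Step 1: f'(3) = 32, x_1 = 3 - 32/8 = -1
Step 2: f'(-1) = 0, x_2 = -1 (converged)
Newton's method converges in 1 step for quadratics.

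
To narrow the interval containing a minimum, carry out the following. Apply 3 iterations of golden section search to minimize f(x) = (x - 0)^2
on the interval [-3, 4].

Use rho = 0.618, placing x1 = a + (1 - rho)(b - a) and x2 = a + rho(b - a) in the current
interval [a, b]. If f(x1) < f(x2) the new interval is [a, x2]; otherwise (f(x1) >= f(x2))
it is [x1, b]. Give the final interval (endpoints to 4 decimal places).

Golden section search for min of f(x) = (x - 0)^2 on [-3, 4].
Each step: x1 = a + (1 - rho)(b - a), x2 = a + rho(b - a); if f(x1) < f(x2) keep [a, x2], otherwise keep [x1, b].
Step 1: [-3.0000, 4.0000], x1=-0.3260 (f=0.1063), x2=1.3260 (f=1.7583); f(x1) < f(x2) => keep [-3.0000, 1.3260]
Step 2: [-3.0000, 1.3260], x1=-1.3475 (f=1.8157), x2=-0.3265 (f=0.1066); f(x1) > f(x2) => keep [-1.3475, 1.3260]
Step 3: [-1.3475, 1.3260], x1=-0.3262 (f=0.1064), x2=0.3047 (f=0.0929); f(x1) > f(x2) => keep [-0.3262, 1.3260]
Final interval: [-0.3262, 1.3260]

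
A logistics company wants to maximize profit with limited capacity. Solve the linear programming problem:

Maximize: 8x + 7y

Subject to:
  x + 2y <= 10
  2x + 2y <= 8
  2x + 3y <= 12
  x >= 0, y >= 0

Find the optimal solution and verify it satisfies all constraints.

Feasible vertices: (0, 0), (0, 4), (4, 0)
Objective 8x + 7y at each vertex:
  (0, 0): 0
  (0, 4): 28
  (4, 0): 32
Maximum is 32 at (4, 0).
Verify constraints at (x, y) = (4, 0):
  1*4 + 2*0 = 4 <= 10
  2*4 + 2*0 = 8 <= 8 (active)
  2*4 + 3*0 = 8 <= 12
  x = 4 >= 0, y = 0 >= 0. All constraints satisfied.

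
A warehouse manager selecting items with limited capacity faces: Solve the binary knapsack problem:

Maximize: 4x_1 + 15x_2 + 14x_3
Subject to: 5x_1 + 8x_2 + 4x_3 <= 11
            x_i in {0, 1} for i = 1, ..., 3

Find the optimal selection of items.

Items: item 1 (v=4, w=5), item 2 (v=15, w=8), item 3 (v=14, w=4)
Capacity: 11
Checking all 8 subsets (w = total weight, v = total value):
  {}: w = 0, v = 0
  {1}: w = 5, v = 4
  {2}: w = 8, v = 15
  {3}: w = 4, v = 14
  {1, 2}: w = 13 > 11, infeasible
  {1, 3}: w = 9, v = 18
  {2, 3}: w = 12 > 11, infeasible
  {1, 2, 3}: w = 17 > 11, infeasible
Best feasible subset: items [1, 3]
Total weight: 9 <= 11, total value: 18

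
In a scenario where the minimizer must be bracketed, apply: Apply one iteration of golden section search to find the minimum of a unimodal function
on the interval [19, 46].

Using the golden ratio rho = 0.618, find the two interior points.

Golden section search on [19, 46].
Golden ratio rho = 0.618 (approx).
Interior points:
  x_1 = 19 + (1-0.618)*27 = 29.3140
  x_2 = 19 + 0.618*27 = 35.6860
Compare f(x_1) and f(x_2) to determine which subinterval to keep.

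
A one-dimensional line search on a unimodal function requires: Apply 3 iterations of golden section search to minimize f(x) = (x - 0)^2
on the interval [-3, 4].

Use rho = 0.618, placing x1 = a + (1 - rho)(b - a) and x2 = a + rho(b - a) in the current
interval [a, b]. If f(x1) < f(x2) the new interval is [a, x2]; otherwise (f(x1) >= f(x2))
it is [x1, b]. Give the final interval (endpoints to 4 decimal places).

Golden section search for min of f(x) = (x - 0)^2 on [-3, 4].
Each step: x1 = a + (1 - rho)(b - a), x2 = a + rho(b - a); if f(x1) < f(x2) keep [a, x2], otherwise keep [x1, b].
Step 1: [-3.0000, 4.0000], x1=-0.3260 (f=0.1063), x2=1.3260 (f=1.7583); f(x1) < f(x2) => keep [-3.0000, 1.3260]
Step 2: [-3.0000, 1.3260], x1=-1.3475 (f=1.8157), x2=-0.3265 (f=0.1066); f(x1) > f(x2) => keep [-1.3475, 1.3260]
Step 3: [-1.3475, 1.3260], x1=-0.3262 (f=0.1064), x2=0.3047 (f=0.0929); f(x1) > f(x2) => keep [-0.3262, 1.3260]
Final interval: [-0.3262, 1.3260]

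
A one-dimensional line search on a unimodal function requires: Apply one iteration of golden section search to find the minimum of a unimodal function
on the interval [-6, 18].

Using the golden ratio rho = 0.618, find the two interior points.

Golden section search on [-6, 18].
Golden ratio rho = 0.618 (approx).
Interior points:
  x_1 = -6 + (1-0.618)*24 = 3.1680
  x_2 = -6 + 0.618*24 = 8.8320
Compare f(x_1) and f(x_2) to determine which subinterval to keep.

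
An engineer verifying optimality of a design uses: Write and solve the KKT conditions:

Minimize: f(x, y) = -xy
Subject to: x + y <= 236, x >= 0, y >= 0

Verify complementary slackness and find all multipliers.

Problem: min -xy s.t. x + y <= 236 (multiplier lambda), x >= 0 (mu_x), y >= 0 (mu_y)
KKT stationarity: -y + lambda - mu_x = 0, -x + lambda - mu_y = 0, with lambda, mu_x, mu_y >= 0
Complementary slackness: lambda*(x + y - 236) = 0, mu_x*x = 0, mu_y*y = 0
If lambda = 0: y = -mu_x <= 0 and x = -mu_y <= 0 force x = y = 0 with f = 0; but x = y = 118 is feasible with f = -13924 < 0, so this is not the minimum. Hence lambda > 0 and x + y = 236.
Try x > 0, y > 0 (so mu_x = mu_y = 0): y = lambda, x = lambda => x = y = lambda
x + y = 236 => 2*lambda = 236 => lambda = 118
x* = y* = 118 > 0, consistent with mu_x = mu_y = 0.
(Any feasible point with x = 0 or y = 0 has f = 0 > -13924, so the minimum is not on those boundaries.)
min(-xy) = -13924 (i.e. max xy = 13924)
Multipliers: lambda = 118, mu_x = 0, mu_y = 0
Complementary slackness: lambda*(x + y - 236) = 118*(118 + 118 - 236) = 0, mu_x*x = 0*118 = 0, mu_y*y = 0*118 = 0. Satisfied.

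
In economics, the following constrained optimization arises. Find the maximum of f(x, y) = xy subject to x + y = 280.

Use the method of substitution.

Substitute y = 280 - x into f(x,y) = xy:
g(x) = x(280 - x) = 280x - x^2
g'(x) = 280 - 2x = 0  =>  x = 140
y = 280 - 140 = 140
Maximum value = 140 * 140 = 19600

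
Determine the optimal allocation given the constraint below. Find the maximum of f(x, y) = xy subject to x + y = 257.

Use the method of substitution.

Substitute y = 257 - x into f(x,y) = xy:
g(x) = x(257 - x) = 257x - x^2
g'(x) = 257 - 2x = 0  =>  x = 257/2
y = 257 - 257/2 = 257/2
Maximum value = (257/2) * (257/2) = 66049/4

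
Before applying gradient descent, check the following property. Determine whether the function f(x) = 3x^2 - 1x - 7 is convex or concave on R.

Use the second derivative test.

f(x) = 3x^2 - 1x - 7
f'(x) = 6x - 1
f''(x) = 6
Since f''(x) = 6 > 0 for all x, f is convex on R.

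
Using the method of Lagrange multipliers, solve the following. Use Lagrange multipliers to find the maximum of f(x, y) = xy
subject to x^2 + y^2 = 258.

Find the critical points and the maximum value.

Lagrange conditions: y = 2*lambda*x and x = 2*lambda*y
If x = 0 then y = 0, violating the constraint, so x, y != 0.
Dividing: y/x = x/y => x^2 = y^2 => y = x or y = -x
Constraint: 2x^2 = 258 => x^2 = 129 => x = +/-sqrt(129)
Critical points: (sqrt(129), sqrt(129)), (-sqrt(129), -sqrt(129)), (sqrt(129), -sqrt(129)), (-sqrt(129), sqrt(129))
  y = x:  xy = x^2 = 129  at (sqrt(129), sqrt(129)) and (-sqrt(129), -sqrt(129))
  y = -x: xy = -x^2 = -129 at (sqrt(129), -sqrt(129)) and (-sqrt(129), sqrt(129))
Maximum xy = 129 at (sqrt(129), sqrt(129)) and (-sqrt(129), -sqrt(129))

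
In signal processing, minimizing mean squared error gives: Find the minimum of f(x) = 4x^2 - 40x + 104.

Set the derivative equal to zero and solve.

f(x) = 4x^2 - 40x + 104
f'(x) = 8x + (-40) = 0
x = 40/8 = 5
f(5) = 4
Since f''(x) = 8 > 0, this is a minimum.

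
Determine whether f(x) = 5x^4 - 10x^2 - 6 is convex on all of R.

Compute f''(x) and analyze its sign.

f(x) = 5x^4 - 10x^2 - 6
f'(x) = 20x^3 + -20x
f''(x) = 60x^2 + -20
f''(0) = -20 < 0, so not convex near x = 0
Therefore, f is not globally convex on R.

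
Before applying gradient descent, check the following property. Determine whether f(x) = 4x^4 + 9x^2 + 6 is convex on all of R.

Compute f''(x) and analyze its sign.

f(x) = 4x^4 + 9x^2 + 6
f'(x) = 16x^3 + 18x
f''(x) = 48x^2 + 18
f''(x) = 48x^2 + 18 >= 18 > 0 for all x
Therefore, f is convex on R.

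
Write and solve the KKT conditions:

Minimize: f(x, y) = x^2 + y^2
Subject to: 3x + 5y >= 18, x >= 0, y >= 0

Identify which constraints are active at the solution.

KKT conditions for min x^2 + y^2 s.t. 3x + 5y >= 18, x >= 0, y >= 0:
Stationarity: 2x = mu*3 + mu_x, 2y = mu*5 + mu_y, with mu, mu_x, mu_y >= 0
Complementary slackness: mu*(3x + 5y - 18) = 0, mu_x*x = 0, mu_y*y = 0
(0, 0) is infeasible (3*0 + 5*0 < 18), so if mu = 0 stationarity would force x = mu_x/2 >= 0, y = mu_y/2 >= 0 with mu_x*x = mu_y*y = 0, i.e. x = y = 0: contradiction. Hence mu > 0 and 3x + 5y = 18 is active.
Try x > 0, y > 0 (so mu_x = mu_y = 0): x = 3*mu/2, y = 5*mu/2
Substitute: 3*(3*mu/2) + 5*(5*mu/2) = 18
  mu*34/2 = 18 => mu = 18/17
x* = 27/17 > 0, y* = 45/17 > 0, consistent with mu_x = mu_y = 0.
f is convex and the constraints are linear, so this KKT point is the global minimum.
f* = 162/17
Active constraints: 3x + 5y >= 18 (holds with equality, mu = 18/17 > 0); x >= 0 and y >= 0 are inactive (mu_x = mu_y = 0).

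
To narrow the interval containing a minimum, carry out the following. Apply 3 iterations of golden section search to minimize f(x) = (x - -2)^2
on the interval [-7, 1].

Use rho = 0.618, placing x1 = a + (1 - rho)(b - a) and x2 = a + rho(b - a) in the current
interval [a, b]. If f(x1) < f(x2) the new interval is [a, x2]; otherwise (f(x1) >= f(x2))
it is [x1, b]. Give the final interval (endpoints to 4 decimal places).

Golden section search for min of f(x) = (x - -2)^2 on [-7, 1].
Each step: x1 = a + (1 - rho)(b - a), x2 = a + rho(b - a); if f(x1) < f(x2) keep [a, x2], otherwise keep [x1, b].
Step 1: [-7.0000, 1.0000], x1=-3.9440 (f=3.7791), x2=-2.0560 (f=0.0031); f(x1) > f(x2) => keep [-3.9440, 1.0000]
Step 2: [-3.9440, 1.0000], x1=-2.0554 (f=0.0031), x2=-0.8886 (f=1.2352); f(x1) < f(x2) => keep [-3.9440, -0.8886]
Step 3: [-3.9440, -0.8886], x1=-2.7768 (f=0.6035), x2=-2.0558 (f=0.0031); f(x1) > f(x2) => keep [-2.7768, -0.8886]
Final interval: [-2.7768, -0.8886]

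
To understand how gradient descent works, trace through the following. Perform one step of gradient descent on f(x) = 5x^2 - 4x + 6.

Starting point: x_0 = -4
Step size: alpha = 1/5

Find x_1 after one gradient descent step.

f(x) = 5x^2 - 4x + 6
f'(x) = 10x - 4
f'(-4) = 10*-4 + (-4) = -44
x_1 = x_0 - alpha * f'(x_0) = -4 - 1/5 * -44 = 24/5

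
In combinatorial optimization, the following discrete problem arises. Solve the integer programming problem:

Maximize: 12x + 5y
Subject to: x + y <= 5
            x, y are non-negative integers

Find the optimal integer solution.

Objective: 12x + 5y, constraint: x + y <= 5
Coefficient of x is 12 >= coefficient of y is 5, so allocate the entire budget to x.
Optimal: x = 5, y = 0, value = 60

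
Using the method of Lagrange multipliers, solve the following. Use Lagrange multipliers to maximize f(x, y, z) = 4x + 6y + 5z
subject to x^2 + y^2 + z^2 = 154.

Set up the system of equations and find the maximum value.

Lagrange conditions: 4 = 2*lambda*x, 6 = 2*lambda*y, 5 = 2*lambda*z
So x:4 = y:6 = z:5, i.e. x = 4t, y = 6t, z = 5t
Constraint: t^2*(4^2 + 6^2 + 5^2) = 154
  t^2 * 77 = 154  =>  t = sqrt(2)
Maximum = 4*4t + 6*6t + 5*5t = 77*sqrt(2) = sqrt(11858)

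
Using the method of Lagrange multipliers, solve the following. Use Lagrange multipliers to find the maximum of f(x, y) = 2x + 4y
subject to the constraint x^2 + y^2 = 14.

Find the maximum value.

Set up Lagrange conditions: grad f = lambda * grad g
  2 = 2*lambda*x
  4 = 2*lambda*y
From these: x/y = 2/4, so x = 2t, y = 4t for some t.
Substitute into constraint: (2t)^2 + (4t)^2 = 14
  t^2 * 20 = 14
  t = sqrt(14/20)
Maximum = 2*x + 4*y = (2^2 + 4^2)*t = 20 * sqrt(14/20) = sqrt(280)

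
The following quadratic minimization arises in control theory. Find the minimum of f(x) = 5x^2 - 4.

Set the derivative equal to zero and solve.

f(x) = 5x^2 - 4
f'(x) = 10x + (0) = 0
x = 0/10 = 0
f(0) = -4
Since f''(x) = 10 > 0, this is a minimum.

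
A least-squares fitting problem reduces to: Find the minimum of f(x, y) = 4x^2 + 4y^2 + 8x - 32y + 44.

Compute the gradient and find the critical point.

f(x,y) = 4x^2 + 4y^2 + 8x - 32y + 44
df/dx = 8x + (8) = 0  =>  x = -1
df/dy = 8y + (-32) = 0  =>  y = 4
f(-1, 4) = 4*(-1)^2 + 4*(4)^2 + 8*(-1) + -32*(4) + 44 = -24
Hessian is diagonal with entries 8, 8 > 0, so this is a minimum.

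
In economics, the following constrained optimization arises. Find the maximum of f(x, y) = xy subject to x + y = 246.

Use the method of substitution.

Substitute y = 246 - x into f(x,y) = xy:
g(x) = x(246 - x) = 246x - x^2
g'(x) = 246 - 2x = 0  =>  x = 123
y = 246 - 123 = 123
Maximum value = 123 * 123 = 15129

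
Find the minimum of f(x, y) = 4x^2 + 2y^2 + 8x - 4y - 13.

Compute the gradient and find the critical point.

f(x,y) = 4x^2 + 2y^2 + 8x - 4y - 13
df/dx = 8x + (8) = 0  =>  x = -1
df/dy = 4y + (-4) = 0  =>  y = 1
f(-1, 1) = 4*(-1)^2 + 2*(1)^2 + 8*(-1) + -4*(1) + -13 = -19
Hessian is diagonal with entries 8, 4 > 0, so this is a minimum.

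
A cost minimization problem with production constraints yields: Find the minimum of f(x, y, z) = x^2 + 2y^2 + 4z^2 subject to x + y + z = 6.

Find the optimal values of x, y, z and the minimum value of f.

Using Lagrange multipliers on f = x^2 + 2y^2 + 4z^2 with constraint x + y + z = 6:
Conditions: 2*1*x = lambda, 2*2*y = lambda, 2*4*z = lambda
So x = lambda/2, y = lambda/4, z = lambda/8
Substituting into constraint: lambda * (7/8) = 6
lambda = 48/7
x = 24/7, y = 12/7, z = 6/7
Minimum value = 144/7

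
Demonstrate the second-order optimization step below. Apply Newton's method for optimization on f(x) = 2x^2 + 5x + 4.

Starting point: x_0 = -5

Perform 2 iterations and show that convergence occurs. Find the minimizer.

f(x) = 2x^2 + 5x + 4, f'(x) = 4x + (5), f''(x) = 4
Step 1: f'(-5) = -15, x_1 = -5 - -15/4 = -5/4
Step 2: f'(-5/4) = 0, x_2 = -5/4 (converged)
Newton's method converges in 1 step for quadratics.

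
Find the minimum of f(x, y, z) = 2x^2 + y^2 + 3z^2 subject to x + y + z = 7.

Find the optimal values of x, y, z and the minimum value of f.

Using Lagrange multipliers on f = 2x^2 + y^2 + 3z^2 with constraint x + y + z = 7:
Conditions: 2*2*x = lambda, 2*1*y = lambda, 2*3*z = lambda
So x = lambda/4, y = lambda/2, z = lambda/6
Substituting into constraint: lambda * (11/12) = 7
lambda = 84/11
x = 21/11, y = 42/11, z = 14/11
Minimum value = 294/11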